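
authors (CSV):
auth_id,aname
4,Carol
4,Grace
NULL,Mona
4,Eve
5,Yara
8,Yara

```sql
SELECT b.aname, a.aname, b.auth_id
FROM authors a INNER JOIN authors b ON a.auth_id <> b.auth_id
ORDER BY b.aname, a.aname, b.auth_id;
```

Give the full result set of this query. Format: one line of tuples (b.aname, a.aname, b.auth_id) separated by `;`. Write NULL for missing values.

INNER JOIN keeps only pairs where the ON condition holds.
Matching on a.auth_id <> b.auth_id. A NULL in a compared column never satisfies the condition.
Matched pairs: 14.

(Carol, Yara, 4); (Carol, Yara, 4); (Eve, Yara, 4); (Eve, Yara, 4); (Grace, Yara, 4); (Grace, Yara, 4); (Yara, Carol, 5); (Yara, Carol, 8); (Yara, Eve, 5); (Yara, Eve, 8); (Yara, Grace, 5); (Yara, Grace, 8); (Yara, Yara, 5); (Yara, Yara, 8)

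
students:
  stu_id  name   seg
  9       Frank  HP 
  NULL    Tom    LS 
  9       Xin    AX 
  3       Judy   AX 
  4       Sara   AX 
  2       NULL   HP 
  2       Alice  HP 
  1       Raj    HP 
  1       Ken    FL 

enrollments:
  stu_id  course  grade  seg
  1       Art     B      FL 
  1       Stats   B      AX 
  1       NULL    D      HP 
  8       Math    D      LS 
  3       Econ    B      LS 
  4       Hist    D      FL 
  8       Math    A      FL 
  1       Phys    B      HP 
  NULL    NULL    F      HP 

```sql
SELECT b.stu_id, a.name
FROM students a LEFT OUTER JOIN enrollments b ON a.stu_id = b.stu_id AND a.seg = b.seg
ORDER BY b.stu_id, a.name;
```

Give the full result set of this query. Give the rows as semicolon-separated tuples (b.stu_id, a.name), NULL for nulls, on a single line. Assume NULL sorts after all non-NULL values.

LEFT JOIN keeps every row from `students`; unmatched rows get NULL for `enrollments`'s columns.
Matching on a.stu_id = b.stu_id AND a.seg = b.seg. A NULL in a compared column never satisfies the condition.
- a[0] stu_id=9, seg=HP → no match; kept with NULLs on the b side.
- a[1] stu_id=NULL, seg=LS → no match; kept with NULLs on the b side.
- a[2] stu_id=9, seg=AX → no match; kept with NULLs on the b side.
- a[3] stu_id=3, seg=AX → no match; kept with NULLs on the b side.
- a[4] stu_id=4, seg=AX → no match; kept with NULLs on the b side.
- a[5] stu_id=2, seg=HP → no match; kept with NULLs on the b side.
- a[6] stu_id=2, seg=HP → no match; kept with NULLs on the b side.
- a[7] stu_id=1, seg=HP → 2 match(es) in b → 2 row(s).
- a[8] stu_id=1, seg=FL → 1 match(es) in b → 1 row(s).
After projecting and ordering:
b.stu_id | a.name
1 | Ken
1 | Raj
1 | Raj
NULL | Alice
NULL | Frank
NULL | Judy
NULL | Sara
NULL | Tom
NULL | Xin
NULL | NULL

(1, Ken); (1, Raj); (1, Raj); (NULL, Alice); (NULL, Frank); (NULL, Judy); (NULL, Sara); (NULL, Tom); (NULL, Xin); (NULL, NULL)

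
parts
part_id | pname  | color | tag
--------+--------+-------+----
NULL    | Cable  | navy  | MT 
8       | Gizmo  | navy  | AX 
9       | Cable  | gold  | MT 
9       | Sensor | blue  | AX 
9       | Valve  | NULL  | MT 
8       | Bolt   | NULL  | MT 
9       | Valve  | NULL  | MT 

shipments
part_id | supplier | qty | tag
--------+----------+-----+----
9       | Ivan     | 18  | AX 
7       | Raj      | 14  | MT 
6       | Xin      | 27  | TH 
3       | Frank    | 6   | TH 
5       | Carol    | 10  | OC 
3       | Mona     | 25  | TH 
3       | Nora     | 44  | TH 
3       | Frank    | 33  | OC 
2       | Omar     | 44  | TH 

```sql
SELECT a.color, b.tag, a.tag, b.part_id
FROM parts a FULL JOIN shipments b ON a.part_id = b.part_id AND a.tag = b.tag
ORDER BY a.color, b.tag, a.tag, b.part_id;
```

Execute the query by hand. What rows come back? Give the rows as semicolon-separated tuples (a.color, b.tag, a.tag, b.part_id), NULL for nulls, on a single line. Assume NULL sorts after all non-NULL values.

FULL OUTER JOIN keeps every row from both sides; unmatched rows get NULL for the other side's columns.
Matching on a.part_id = b.part_id AND a.tag = b.tag. A NULL in a compared column never satisfies the condition.
- part_id=NULL, tag=MT: no b row matches, row kept with b columns NULL.
- part_id=8, tag=AX: no b row matches, row kept with b columns NULL.
- part_id=9, tag=MT: no b row matches, row kept with b columns NULL.
- part_id=9, tag=AX: 1 matching b row(s), so 1 row(s) emitted.
- part_id=9, tag=MT: no b row matches, row kept with b columns NULL.
- part_id=8, tag=MT: no b row matches, row kept with b columns NULL.
- part_id=9, tag=MT: no b row matches, row kept with b columns NULL.
- 8 row(s) from b found no a partner → padded with NULL.

(blue, AX, AX, 9); (gold, NULL, MT, NULL); (navy, NULL, AX, NULL); (navy, NULL, MT, NULL); (NULL, MT, NULL, 7); (NULL, OC, NULL, 3); (NULL, OC, NULL, 5); (NULL, TH, NULL, 2); (NULL, TH, NULL, 3); (NULL, TH, NULL, 3); (NULL, TH, NULL, 3); (NULL, TH, NULL, 6); (NULL, NULL, MT, NULL); (NULL, NULL, MT, NULL); (NULL, NULL, MT, NULL)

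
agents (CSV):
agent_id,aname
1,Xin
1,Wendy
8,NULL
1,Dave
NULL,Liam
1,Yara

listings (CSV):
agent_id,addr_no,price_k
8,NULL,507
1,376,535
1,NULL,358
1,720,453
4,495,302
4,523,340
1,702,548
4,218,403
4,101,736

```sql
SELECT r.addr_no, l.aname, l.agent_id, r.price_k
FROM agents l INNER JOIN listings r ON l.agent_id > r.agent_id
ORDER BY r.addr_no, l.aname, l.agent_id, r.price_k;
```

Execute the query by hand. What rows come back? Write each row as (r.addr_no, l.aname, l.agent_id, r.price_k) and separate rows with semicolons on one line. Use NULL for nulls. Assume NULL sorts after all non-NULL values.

(101, NULL, 8, 736); (218, NULL, 8, 403); (376, NULL, 8, 535); (495, NULL, 8, 302); (523, NULL, 8, 340); (702, NULL, 8, 548); (720, NULL, 8, 453); (NULL, NULL, 8, 358)

INNER JOIN keeps only pairs where the ON condition holds.
Matching on l.agent_id > r.agent_id. A NULL in a compared column never satisfies the condition.
- agent_id=1: no matching r row, dropped.
- agent_id=1: no matching r row, dropped.
- agent_id=8: 8 matching r row(s), so 8 row(s) emitted.
- agent_id=1: no matching r row, dropped.
- agent_id=NULL: no matching r row, dropped.
- agent_id=1: no matching r row, dropped.
After projecting and ordering:
r.addr_no | l.aname | l.agent_id | r.price_k
101 | NULL | 8 | 736
218 | NULL | 8 | 403
376 | NULL | 8 | 535
495 | NULL | 8 | 302
523 | NULL | 8 | 340
702 | NULL | 8 | 548
720 | NULL | 8 | 453
NULL | NULL | 8 | 358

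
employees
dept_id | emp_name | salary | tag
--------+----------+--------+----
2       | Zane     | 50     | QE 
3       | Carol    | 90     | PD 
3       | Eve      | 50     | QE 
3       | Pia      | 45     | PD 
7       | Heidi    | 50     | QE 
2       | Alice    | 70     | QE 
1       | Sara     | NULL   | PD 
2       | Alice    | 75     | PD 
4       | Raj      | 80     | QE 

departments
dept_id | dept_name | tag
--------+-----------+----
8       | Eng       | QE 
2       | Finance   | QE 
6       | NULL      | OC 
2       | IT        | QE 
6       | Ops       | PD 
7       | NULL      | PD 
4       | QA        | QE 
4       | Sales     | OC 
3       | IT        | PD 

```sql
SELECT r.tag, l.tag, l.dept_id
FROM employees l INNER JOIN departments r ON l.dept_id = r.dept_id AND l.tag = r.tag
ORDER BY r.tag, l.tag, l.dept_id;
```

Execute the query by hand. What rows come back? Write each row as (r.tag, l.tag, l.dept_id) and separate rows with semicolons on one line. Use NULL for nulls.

(PD, PD, 3); (PD, PD, 3); (QE, QE, 2); (QE, QE, 2); (QE, QE, 2); (QE, QE, 2); (QE, QE, 4)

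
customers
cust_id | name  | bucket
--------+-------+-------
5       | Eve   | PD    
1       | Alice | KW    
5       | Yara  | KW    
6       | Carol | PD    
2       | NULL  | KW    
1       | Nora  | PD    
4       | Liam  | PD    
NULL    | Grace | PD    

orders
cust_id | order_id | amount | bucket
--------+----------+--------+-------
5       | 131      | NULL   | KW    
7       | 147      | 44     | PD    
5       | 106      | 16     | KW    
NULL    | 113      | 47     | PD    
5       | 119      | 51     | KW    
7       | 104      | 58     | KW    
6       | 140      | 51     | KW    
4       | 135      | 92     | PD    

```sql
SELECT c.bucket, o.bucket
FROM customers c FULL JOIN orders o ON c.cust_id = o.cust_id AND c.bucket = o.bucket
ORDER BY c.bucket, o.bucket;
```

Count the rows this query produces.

14

FULL OUTER JOIN keeps every row from both sides; unmatched rows get NULL for the other side's columns.
Matching on c.cust_id = o.cust_id AND c.bucket = o.bucket. A NULL in a compared column never satisfies the condition.
- cust_id=5, bucket=PD: no o row matches, row kept with o columns NULL.
- cust_id=1, bucket=KW: no o row matches, row kept with o columns NULL.
- cust_id=5, bucket=KW: 3 matching o row(s), so 3 row(s) emitted.
- cust_id=6, bucket=PD: no o row matches, row kept with o columns NULL.
- cust_id=2, bucket=KW: no o row matches, row kept with o columns NULL.
- cust_id=1, bucket=PD: no o row matches, row kept with o columns NULL.
- cust_id=4, bucket=PD: 1 matching o row(s), so 1 row(s) emitted.
- cust_id=NULL, bucket=PD: no o row matches, row kept with o columns NULL.
- 4 row(s) from o found no c partner → padded with NULL.
Total: 4 matched + 10 padded = 14 rows.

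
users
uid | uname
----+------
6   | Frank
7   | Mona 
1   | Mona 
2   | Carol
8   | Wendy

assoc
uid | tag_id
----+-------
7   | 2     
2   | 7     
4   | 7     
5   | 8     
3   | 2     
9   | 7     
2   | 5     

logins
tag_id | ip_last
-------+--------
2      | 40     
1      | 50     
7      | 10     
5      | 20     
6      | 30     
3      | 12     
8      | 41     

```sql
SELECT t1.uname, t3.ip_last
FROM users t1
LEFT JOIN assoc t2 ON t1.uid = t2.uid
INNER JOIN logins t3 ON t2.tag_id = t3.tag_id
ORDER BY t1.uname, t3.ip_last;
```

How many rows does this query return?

3

Joins associate left-to-right: users LEFT JOIN assoc on uid gives 6 intermediate row(s).
Then INNER JOIN `logins t3` on tag_id: keep only rows whose t2.tag_id appears in t3.
Result: 3 row(s).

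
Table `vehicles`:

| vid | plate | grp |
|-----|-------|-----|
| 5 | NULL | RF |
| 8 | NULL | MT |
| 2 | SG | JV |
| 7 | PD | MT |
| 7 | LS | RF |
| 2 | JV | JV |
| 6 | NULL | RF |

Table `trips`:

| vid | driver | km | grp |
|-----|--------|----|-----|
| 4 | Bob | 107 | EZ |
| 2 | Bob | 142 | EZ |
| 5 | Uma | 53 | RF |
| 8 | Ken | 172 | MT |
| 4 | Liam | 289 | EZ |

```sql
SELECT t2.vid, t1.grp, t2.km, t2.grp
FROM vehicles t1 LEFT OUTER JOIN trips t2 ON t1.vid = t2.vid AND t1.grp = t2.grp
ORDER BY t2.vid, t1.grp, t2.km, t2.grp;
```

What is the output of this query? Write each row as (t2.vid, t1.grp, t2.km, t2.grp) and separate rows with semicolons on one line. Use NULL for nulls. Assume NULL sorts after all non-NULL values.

LEFT JOIN keeps every row from `vehicles`; unmatched rows get NULL for `trips`'s columns.
Matching on t1.vid = t2.vid AND t1.grp = t2.grp.
- t1 row (vid=5, grp=RF): matches 1 t2 row(s) → 1 output row(s).
- t1 row (vid=8, grp=MT): matches 1 t2 row(s) → 1 output row(s).
- t1 row (vid=2, grp=JV): no match → kept, t2 columns NULL.
- t1 row (vid=7, grp=MT): no match → kept, t2 columns NULL.
- t1 row (vid=7, grp=RF): no match → kept, t2 columns NULL.
- t1 row (vid=2, grp=JV): no match → kept, t2 columns NULL.
- t1 row (vid=6, grp=RF): no match → kept, t2 columns NULL.
After projecting and ordering:
t2.vid | t1.grp | t2.km | t2.grp
5 | RF | 53 | RF
8 | MT | 172 | MT
NULL | JV | NULL | NULL
NULL | JV | NULL | NULL
NULL | MT | NULL | NULL
NULL | RF | NULL | NULL
NULL | RF | NULL | NULL

(5, RF, 53, RF); (8, MT, 172, MT); (NULL, JV, NULL, NULL); (NULL, JV, NULL, NULL); (NULL, MT, NULL, NULL); (NULL, RF, NULL, NULL); (NULL, RF, NULL, NULL)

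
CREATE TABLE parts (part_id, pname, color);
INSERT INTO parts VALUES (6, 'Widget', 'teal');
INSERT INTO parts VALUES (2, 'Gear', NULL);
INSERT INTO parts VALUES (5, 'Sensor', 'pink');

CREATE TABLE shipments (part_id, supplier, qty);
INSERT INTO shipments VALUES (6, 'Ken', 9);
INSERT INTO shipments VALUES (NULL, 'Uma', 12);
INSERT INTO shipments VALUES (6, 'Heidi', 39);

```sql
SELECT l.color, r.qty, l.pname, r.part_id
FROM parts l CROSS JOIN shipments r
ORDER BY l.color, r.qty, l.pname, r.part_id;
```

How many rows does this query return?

9

CROSS JOIN pairs every row of `parts` with every row of `shipments`: 3 × 3 = 9 rows.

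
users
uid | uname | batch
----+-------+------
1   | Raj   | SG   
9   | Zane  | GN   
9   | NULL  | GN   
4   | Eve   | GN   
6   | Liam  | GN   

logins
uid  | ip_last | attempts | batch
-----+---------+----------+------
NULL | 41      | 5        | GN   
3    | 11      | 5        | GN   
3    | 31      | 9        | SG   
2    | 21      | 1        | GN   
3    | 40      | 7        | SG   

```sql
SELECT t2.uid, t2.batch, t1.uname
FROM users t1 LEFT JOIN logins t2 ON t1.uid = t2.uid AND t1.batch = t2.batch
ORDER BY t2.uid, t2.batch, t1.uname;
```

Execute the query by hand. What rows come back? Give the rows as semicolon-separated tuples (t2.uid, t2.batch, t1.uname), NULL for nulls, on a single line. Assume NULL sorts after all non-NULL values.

(NULL, NULL, Eve); (NULL, NULL, Liam); (NULL, NULL, Raj); (NULL, NULL, Zane); (NULL, NULL, NULL)

LEFT JOIN keeps every row from `users`; unmatched rows get NULL for `logins`'s columns.
Matching on t1.uid = t2.uid AND t1.batch = t2.batch. A NULL in a compared column never satisfies the condition.
- t1[0] uid=1, batch=SG → no match; kept with NULLs on the t2 side.
- t1[1] uid=9, batch=GN → no match; kept with NULLs on the t2 side.
- t1[2] uid=9, batch=GN → no match; kept with NULLs on the t2 side.
- t1[3] uid=4, batch=GN → no match; kept with NULLs on the t2 side.
- t1[4] uid=6, batch=GN → no match; kept with NULLs on the t2 side.
After projecting and ordering:
t2.uid | t2.batch | t1.uname
NULL | NULL | Eve
NULL | NULL | Liam
NULL | NULL | Raj
NULL | NULL | Zane
NULL | NULL | NULL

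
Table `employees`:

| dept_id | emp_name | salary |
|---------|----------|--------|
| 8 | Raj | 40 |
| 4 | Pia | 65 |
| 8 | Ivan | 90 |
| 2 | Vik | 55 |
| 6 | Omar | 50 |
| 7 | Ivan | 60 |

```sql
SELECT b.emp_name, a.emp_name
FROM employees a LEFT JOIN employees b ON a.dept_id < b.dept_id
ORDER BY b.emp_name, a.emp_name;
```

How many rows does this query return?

16

LEFT JOIN keeps every row from `employees a`; unmatched rows get NULL for `employees b`'s columns.
Matching on a.dept_id < b.dept_id.
Matched pairs: 14; unmatched a rows kept: 2.
Total: 14 matched + 2 padded = 16 rows.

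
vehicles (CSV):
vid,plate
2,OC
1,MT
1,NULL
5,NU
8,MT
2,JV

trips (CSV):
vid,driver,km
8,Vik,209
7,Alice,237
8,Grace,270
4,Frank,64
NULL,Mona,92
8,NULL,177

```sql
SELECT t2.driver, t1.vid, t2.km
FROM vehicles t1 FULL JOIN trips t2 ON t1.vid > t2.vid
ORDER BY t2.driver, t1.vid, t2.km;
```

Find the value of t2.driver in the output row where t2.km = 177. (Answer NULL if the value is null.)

FULL OUTER JOIN keeps every row from both sides; unmatched rows get NULL for the other side's columns.
Matching on t1.vid > t2.vid. A NULL in a compared column never satisfies the condition.
Matched pairs: 3; unmatched t1 rows kept: 4; unmatched t2 rows kept: 4.

NULL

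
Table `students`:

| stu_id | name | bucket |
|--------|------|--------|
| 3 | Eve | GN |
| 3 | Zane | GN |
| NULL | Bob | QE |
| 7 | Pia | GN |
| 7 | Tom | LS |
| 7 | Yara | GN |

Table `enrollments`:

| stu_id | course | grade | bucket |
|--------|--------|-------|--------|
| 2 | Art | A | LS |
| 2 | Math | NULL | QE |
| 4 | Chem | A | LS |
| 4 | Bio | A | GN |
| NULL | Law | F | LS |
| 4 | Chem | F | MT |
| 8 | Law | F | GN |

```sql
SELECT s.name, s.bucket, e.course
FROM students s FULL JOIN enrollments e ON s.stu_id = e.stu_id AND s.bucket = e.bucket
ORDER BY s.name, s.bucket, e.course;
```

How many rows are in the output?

13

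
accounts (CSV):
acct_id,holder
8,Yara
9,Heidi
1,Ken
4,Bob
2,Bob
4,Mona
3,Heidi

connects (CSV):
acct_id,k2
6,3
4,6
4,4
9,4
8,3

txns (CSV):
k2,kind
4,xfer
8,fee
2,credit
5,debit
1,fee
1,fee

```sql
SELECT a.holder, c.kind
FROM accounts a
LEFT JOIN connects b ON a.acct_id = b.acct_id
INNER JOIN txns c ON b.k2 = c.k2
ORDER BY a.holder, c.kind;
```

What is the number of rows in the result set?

Step 1 — a LEFT JOIN b on acct_id → 9 row(s).
Then INNER JOIN `txns c` on k2: keep only rows whose b.k2 appears in c.
Result: 3 row(s).

3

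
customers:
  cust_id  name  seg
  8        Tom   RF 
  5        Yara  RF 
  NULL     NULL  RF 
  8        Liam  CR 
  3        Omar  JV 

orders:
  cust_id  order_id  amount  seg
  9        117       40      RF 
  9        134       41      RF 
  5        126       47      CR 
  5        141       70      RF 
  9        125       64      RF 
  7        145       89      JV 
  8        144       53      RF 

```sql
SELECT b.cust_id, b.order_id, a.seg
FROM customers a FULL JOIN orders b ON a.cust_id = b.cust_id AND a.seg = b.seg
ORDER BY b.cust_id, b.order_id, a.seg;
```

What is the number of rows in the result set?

10

FULL OUTER JOIN keeps every row from both sides; unmatched rows get NULL for the other side's columns.
Matching on a.cust_id = b.cust_id AND a.seg = b.seg. A NULL in a compared column never satisfies the condition.
- a (cust_id=8, seg=RF) pairs with 1 row(s) of b.
- a (cust_id=5, seg=RF) pairs with 1 row(s) of b.
- a (cust_id=NULL, seg=RF) has no partner → padded with NULL.
- a (cust_id=8, seg=CR) has no partner → padded with NULL.
- a (cust_id=3, seg=JV) has no partner → padded with NULL.
- 5 b row(s) had no a match → kept, a columns NULL.
Total: 2 matched + 8 padded = 10 rows.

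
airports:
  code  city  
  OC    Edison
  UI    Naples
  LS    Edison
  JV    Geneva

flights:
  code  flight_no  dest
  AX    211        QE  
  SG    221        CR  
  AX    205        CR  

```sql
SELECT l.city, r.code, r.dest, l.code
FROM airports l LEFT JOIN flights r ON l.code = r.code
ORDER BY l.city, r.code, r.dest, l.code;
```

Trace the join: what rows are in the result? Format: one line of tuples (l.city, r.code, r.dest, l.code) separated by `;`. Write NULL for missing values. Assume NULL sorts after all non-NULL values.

(Edison, NULL, NULL, LS); (Edison, NULL, NULL, OC); (Geneva, NULL, NULL, JV); (Naples, NULL, NULL, UI)

LEFT JOIN keeps every row from `airports`; unmatched rows get NULL for `flights`'s columns.
Matching on l.code = r.code.
Matched pairs: 0; unmatched l rows kept: 4.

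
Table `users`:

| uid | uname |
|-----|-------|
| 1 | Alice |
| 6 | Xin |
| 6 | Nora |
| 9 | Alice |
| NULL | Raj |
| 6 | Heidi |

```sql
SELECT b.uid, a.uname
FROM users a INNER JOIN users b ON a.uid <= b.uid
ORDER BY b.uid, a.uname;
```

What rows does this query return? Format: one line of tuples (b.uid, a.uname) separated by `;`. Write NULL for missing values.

INNER JOIN keeps only pairs where the ON condition holds.
Matching on a.uid <= b.uid. A NULL in a compared column never satisfies the condition.
- a (uid=1) pairs with 5 row(s) of b.
- a (uid=6) pairs with 4 row(s) of b.
- a (uid=6) pairs with 4 row(s) of b.
- a (uid=9) pairs with 1 row(s) of b.
- a (uid=NULL) has no partner → excluded.
- a (uid=6) pairs with 4 row(s) of b.

(1, Alice); (6, Alice); (6, Alice); (6, Alice); (6, Heidi); (6, Heidi); (6, Heidi); (6, Nora); (6, Nora); (6, Nora); (6, Xin); (6, Xin); (6, Xin); (9, Alice); (9, Alice); (9, Heidi); (9, Nora); (9, Xin)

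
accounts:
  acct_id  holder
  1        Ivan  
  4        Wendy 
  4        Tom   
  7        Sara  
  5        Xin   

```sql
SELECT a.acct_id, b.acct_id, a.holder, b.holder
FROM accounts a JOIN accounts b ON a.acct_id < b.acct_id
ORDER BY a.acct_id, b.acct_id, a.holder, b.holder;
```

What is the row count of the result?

INNER JOIN keeps only pairs where the ON condition holds.
Matching on a.acct_id < b.acct_id.
- a (acct_id=1) pairs with 4 row(s) of b.
- a (acct_id=4) pairs with 2 row(s) of b.
- a (acct_id=4) pairs with 2 row(s) of b.
- a (acct_id=7) has no partner → excluded.
- a (acct_id=5) pairs with 1 row(s) of b.
Total: 9 rows.

9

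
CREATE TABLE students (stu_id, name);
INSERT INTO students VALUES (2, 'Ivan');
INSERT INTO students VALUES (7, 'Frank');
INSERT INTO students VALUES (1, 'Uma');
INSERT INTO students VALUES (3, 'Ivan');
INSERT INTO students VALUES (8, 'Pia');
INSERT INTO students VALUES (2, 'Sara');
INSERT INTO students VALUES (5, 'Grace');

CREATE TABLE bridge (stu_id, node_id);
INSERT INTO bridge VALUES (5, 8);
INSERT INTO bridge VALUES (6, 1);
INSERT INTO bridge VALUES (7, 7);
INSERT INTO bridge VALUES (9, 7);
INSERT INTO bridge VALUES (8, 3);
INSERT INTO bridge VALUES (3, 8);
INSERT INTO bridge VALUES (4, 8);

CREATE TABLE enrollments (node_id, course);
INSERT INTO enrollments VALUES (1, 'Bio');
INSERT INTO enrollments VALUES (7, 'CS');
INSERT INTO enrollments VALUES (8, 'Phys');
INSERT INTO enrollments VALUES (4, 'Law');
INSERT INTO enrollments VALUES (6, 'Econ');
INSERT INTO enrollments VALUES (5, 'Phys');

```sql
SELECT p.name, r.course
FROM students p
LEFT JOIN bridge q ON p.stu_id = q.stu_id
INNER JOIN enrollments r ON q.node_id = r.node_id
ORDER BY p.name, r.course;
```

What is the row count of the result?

Step 1 — p LEFT JOIN q on stu_id → 7 row(s).
Then INNER JOIN `enrollments r` on node_id: keep only rows whose q.node_id appears in r.
Result: 3 row(s).

3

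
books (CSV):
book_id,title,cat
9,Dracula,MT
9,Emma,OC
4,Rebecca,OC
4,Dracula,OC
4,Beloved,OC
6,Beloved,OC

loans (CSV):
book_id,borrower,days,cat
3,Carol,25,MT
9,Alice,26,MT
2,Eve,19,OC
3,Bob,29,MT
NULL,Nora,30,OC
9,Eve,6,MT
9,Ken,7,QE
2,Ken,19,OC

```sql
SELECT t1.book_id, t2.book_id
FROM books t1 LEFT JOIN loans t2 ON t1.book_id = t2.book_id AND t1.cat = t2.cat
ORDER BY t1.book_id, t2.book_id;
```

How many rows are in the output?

LEFT JOIN keeps every row from `books`; unmatched rows get NULL for `loans`'s columns.
Matching on t1.book_id = t2.book_id AND t1.cat = t2.cat. A NULL in a compared column never satisfies the condition.
- t1 row (book_id=9, cat=MT): matches 2 t2 row(s) → 2 output row(s).
- t1 row (book_id=9, cat=OC): no match → kept, t2 columns NULL.
- t1 row (book_id=4, cat=OC): no match → kept, t2 columns NULL.
- t1 row (book_id=4, cat=OC): no match → kept, t2 columns NULL.
- t1 row (book_id=4, cat=OC): no match → kept, t2 columns NULL.
- t1 row (book_id=6, cat=OC): no match → kept, t2 columns NULL.
Total: 2 matched + 5 padded = 7 rows.

7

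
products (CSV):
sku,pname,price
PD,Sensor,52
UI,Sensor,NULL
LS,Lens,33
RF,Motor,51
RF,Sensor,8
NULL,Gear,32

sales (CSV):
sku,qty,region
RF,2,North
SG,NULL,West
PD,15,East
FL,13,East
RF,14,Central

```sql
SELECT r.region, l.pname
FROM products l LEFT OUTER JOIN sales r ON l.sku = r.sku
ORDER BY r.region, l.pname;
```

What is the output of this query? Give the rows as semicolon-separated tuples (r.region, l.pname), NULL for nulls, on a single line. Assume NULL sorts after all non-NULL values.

LEFT JOIN keeps every row from `products`; unmatched rows get NULL for `sales`'s columns.
Matching on l.sku = r.sku. A NULL in a compared column never satisfies the condition.
Matched pairs: 5; unmatched l rows kept: 3.

(Central, Motor); (Central, Sensor); (East, Sensor); (North, Motor); (North, Sensor); (NULL, Gear); (NULL, Lens); (NULL, Sensor)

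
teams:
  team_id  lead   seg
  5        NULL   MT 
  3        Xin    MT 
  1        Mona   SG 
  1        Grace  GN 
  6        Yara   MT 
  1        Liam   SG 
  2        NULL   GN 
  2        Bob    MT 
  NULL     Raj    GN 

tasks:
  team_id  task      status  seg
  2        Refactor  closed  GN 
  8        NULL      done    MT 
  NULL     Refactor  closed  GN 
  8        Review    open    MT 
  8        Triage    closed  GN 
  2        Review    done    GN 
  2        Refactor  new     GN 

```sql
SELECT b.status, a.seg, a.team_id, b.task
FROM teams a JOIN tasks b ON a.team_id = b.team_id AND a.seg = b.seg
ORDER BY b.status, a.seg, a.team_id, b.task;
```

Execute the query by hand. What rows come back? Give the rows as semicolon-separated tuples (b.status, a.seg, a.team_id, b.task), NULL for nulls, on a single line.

(closed, GN, 2, Refactor); (done, GN, 2, Review); (new, GN, 2, Refactor)

INNER JOIN keeps only pairs where the ON condition holds.
Matching on a.team_id = b.team_id AND a.seg = b.seg. A NULL in a compared column never satisfies the condition.
Matched pairs: 3.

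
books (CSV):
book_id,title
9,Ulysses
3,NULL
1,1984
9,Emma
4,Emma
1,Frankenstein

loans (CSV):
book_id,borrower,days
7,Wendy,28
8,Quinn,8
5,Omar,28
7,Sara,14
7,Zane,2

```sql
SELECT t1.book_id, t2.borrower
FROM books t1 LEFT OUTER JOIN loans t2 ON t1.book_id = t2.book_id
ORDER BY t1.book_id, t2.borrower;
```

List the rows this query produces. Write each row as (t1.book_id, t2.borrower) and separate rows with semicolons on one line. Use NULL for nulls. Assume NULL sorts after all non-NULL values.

(1, NULL); (1, NULL); (3, NULL); (4, NULL); (9, NULL); (9, NULL)

LEFT JOIN keeps every row from `books`; unmatched rows get NULL for `loans`'s columns.
Matching on t1.book_id = t2.book_id.
- book_id=9: no t2 row matches, row kept with t2 columns NULL.
- book_id=3: no t2 row matches, row kept with t2 columns NULL.
- book_id=1: no t2 row matches, row kept with t2 columns NULL.
- book_id=9: no t2 row matches, row kept with t2 columns NULL.
- book_id=4: no t2 row matches, row kept with t2 columns NULL.
- book_id=1: no t2 row matches, row kept with t2 columns NULL.
After projecting and ordering:
t1.book_id | t2.borrower
1 | NULL
1 | NULL
3 | NULL
4 | NULL
9 | NULL
9 | NULL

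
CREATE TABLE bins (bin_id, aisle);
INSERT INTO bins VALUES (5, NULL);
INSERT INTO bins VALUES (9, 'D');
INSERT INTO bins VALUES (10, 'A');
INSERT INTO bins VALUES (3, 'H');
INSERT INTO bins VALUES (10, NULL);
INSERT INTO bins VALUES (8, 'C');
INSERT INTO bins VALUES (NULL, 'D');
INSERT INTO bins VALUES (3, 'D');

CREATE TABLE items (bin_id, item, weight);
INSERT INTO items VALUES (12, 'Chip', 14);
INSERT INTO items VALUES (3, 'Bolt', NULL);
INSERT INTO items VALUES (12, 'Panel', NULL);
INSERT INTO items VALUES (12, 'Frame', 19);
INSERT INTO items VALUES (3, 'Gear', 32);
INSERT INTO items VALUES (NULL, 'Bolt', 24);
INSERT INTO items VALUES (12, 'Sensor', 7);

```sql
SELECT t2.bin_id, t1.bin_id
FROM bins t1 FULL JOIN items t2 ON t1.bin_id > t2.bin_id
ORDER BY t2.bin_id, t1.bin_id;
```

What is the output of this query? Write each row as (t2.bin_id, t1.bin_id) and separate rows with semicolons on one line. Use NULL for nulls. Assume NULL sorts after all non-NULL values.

(3, 5); (3, 5); (3, 8); (3, 8); (3, 9); (3, 9); (3, 10); (3, 10); (3, 10); (3, 10); (12, NULL); (12, NULL); (12, NULL); (12, NULL); (NULL, 3); (NULL, 3); (NULL, NULL); (NULL, NULL)

FULL OUTER JOIN keeps every row from both sides; unmatched rows get NULL for the other side's columns.
Matching on t1.bin_id > t2.bin_id. A NULL in a compared column never satisfies the condition.
- t1 row (bin_id=5): matches 2 t2 row(s) → 2 output row(s).
- t1 row (bin_id=9): matches 2 t2 row(s) → 2 output row(s).
- t1 row (bin_id=10): matches 2 t2 row(s) → 2 output row(s).
- t1 row (bin_id=3): no match → kept, t2 columns NULL.
- t1 row (bin_id=10): matches 2 t2 row(s) → 2 output row(s).
- t1 row (bin_id=8): matches 2 t2 row(s) → 2 output row(s).
- t1 row (bin_id=NULL): no match → kept, t2 columns NULL.
- t1 row (bin_id=3): no match → kept, t2 columns NULL.
- plus 5 unmatched t2 row(s), each kept with NULL t1 columns.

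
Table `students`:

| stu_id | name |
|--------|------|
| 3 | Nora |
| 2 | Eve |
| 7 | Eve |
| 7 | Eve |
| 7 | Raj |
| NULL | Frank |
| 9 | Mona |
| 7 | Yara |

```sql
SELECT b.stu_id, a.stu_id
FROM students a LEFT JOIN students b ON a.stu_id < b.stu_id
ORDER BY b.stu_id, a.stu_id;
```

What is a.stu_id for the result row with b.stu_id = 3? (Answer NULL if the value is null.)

LEFT JOIN keeps every row from `students a`; unmatched rows get NULL for `students b`'s columns.
Matching on a.stu_id < b.stu_id. A NULL in a compared column never satisfies the condition.
- stu_id=3: 5 matching b row(s), so 5 row(s) emitted.
- stu_id=2: 6 matching b row(s), so 6 row(s) emitted.
- stu_id=7: 1 matching b row(s), so 1 row(s) emitted.
- stu_id=7: 1 matching b row(s), so 1 row(s) emitted.
- stu_id=7: 1 matching b row(s), so 1 row(s) emitted.
- stu_id=NULL: no b row matches, row kept with b columns NULL.
- stu_id=9: no b row matches, row kept with b columns NULL.
- stu_id=7: 1 matching b row(s), so 1 row(s) emitted.

2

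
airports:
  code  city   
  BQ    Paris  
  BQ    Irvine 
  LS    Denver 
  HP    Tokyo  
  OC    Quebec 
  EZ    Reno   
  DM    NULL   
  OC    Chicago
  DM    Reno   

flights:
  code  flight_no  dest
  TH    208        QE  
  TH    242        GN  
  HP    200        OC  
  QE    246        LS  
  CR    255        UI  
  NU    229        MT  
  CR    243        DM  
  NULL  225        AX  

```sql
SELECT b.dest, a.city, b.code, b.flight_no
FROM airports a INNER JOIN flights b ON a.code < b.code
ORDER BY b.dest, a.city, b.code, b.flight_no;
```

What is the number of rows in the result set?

43

INNER JOIN keeps only pairs where the ON condition holds.
Matching on a.code < b.code. A NULL in a compared column never satisfies the condition.
Matched pairs: 43.
Total: 43 rows.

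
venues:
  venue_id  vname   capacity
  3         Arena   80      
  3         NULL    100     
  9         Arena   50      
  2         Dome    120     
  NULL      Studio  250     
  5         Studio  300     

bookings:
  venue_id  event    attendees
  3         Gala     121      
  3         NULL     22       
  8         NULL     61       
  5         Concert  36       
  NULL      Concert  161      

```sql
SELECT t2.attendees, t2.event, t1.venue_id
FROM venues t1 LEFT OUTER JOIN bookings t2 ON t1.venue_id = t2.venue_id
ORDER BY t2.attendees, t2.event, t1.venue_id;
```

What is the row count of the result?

LEFT JOIN keeps every row from `venues`; unmatched rows get NULL for `bookings`'s columns.
Matching on t1.venue_id = t2.venue_id. A NULL in a compared column never satisfies the condition.
Matched pairs: 5; unmatched t1 rows kept: 3.
Total: 5 matched + 3 padded = 8 rows.

8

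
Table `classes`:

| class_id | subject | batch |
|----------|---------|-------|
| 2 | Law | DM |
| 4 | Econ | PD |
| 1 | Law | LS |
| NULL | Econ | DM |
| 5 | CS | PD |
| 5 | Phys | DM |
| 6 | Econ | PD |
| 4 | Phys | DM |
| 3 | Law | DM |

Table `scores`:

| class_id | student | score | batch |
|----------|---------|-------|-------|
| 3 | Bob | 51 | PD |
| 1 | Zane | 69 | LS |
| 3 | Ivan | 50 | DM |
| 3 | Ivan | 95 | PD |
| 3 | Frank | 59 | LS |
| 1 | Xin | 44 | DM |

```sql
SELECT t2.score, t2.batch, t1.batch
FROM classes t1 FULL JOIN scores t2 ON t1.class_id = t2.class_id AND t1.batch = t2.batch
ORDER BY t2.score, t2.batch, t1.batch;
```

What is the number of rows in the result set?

13

FULL OUTER JOIN keeps every row from both sides; unmatched rows get NULL for the other side's columns.
Matching on t1.class_id = t2.class_id AND t1.batch = t2.batch. A NULL in a compared column never satisfies the condition.
Matched pairs: 2; unmatched t1 rows kept: 7; unmatched t2 rows kept: 4.
Total: 2 matched + 11 padded = 13 rows.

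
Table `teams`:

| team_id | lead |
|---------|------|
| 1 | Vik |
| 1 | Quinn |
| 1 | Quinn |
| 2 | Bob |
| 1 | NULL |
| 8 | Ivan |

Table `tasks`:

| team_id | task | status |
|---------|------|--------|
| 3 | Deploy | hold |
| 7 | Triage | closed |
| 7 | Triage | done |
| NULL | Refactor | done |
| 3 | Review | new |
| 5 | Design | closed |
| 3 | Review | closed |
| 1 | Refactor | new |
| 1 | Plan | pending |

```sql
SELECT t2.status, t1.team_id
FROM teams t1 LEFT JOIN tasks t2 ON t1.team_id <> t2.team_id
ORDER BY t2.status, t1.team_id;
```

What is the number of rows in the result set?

LEFT JOIN keeps every row from `teams`; unmatched rows get NULL for `tasks`'s columns.
Matching on t1.team_id <> t2.team_id. A NULL in a compared column never satisfies the condition.
- team_id=1: 6 matching t2 row(s), so 6 row(s) emitted.
- team_id=1: 6 matching t2 row(s), so 6 row(s) emitted.
- team_id=1: 6 matching t2 row(s), so 6 row(s) emitted.
- team_id=2: 8 matching t2 row(s), so 8 row(s) emitted.
- team_id=1: 6 matching t2 row(s), so 6 row(s) emitted.
- team_id=8: 8 matching t2 row(s), so 8 row(s) emitted.
Total: 40 rows.

40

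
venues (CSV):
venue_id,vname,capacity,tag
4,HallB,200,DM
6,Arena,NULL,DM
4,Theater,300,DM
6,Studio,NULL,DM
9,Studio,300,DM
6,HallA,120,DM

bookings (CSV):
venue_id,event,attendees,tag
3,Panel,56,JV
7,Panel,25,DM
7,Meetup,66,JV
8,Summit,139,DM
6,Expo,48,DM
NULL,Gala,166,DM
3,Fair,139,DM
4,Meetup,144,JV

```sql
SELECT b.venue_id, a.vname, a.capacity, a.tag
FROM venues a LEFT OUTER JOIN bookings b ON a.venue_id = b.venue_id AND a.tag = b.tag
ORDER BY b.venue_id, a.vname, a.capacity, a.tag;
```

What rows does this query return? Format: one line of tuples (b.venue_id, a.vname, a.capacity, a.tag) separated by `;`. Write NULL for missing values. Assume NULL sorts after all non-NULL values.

LEFT JOIN keeps every row from `venues`; unmatched rows get NULL for `bookings`'s columns.
Matching on a.venue_id = b.venue_id AND a.tag = b.tag. A NULL in a compared column never satisfies the condition.
- a (venue_id=4, tag=DM) has no partner → padded with NULL.
- a (venue_id=6, tag=DM) pairs with 1 row(s) of b.
- a (venue_id=4, tag=DM) has no partner → padded with NULL.
- a (venue_id=6, tag=DM) pairs with 1 row(s) of b.
- a (venue_id=9, tag=DM) has no partner → padded with NULL.
- a (venue_id=6, tag=DM) pairs with 1 row(s) of b.
After projecting and ordering:
b.venue_id | a.vname | a.capacity | a.tag
6 | Arena | NULL | DM
6 | HallA | 120 | DM
6 | Studio | NULL | DM
NULL | HallB | 200 | DM
NULL | Studio | 300 | DM
NULL | Theater | 300 | DM

(6, Arena, NULL, DM); (6, HallA, 120, DM); (6, Studio, NULL, DM); (NULL, HallB, 200, DM); (NULL, Studio, 300, DM); (NULL, Theater, 300, DM)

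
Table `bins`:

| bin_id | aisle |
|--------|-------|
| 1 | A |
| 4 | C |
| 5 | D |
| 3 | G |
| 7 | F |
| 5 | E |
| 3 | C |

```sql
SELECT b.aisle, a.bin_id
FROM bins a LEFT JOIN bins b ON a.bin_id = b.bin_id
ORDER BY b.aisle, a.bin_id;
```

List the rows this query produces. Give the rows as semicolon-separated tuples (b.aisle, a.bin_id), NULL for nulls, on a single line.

LEFT JOIN keeps every row from `bins a`; unmatched rows get NULL for `bins b`'s columns.
Matching on a.bin_id = b.bin_id.
Matched pairs: 11; unmatched a rows kept: 0.

(A, 1); (C, 3); (C, 3); (C, 4); (D, 5); (D, 5); (E, 5); (E, 5); (F, 7); (G, 3); (G, 3)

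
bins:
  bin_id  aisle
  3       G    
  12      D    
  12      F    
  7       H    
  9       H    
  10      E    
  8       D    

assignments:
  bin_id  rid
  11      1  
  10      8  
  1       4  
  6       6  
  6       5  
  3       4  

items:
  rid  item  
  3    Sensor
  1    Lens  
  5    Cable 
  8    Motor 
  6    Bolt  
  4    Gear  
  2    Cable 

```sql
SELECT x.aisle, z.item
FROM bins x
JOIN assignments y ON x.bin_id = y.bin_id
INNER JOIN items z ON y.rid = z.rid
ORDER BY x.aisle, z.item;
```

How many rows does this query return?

2

Evaluate left to right. First `bins x INNER JOIN assignments y` on bin_id: 2 row(s).
Then INNER JOIN `items z` on rid: keep only rows whose y.rid appears in z.
Result: 2 row(s).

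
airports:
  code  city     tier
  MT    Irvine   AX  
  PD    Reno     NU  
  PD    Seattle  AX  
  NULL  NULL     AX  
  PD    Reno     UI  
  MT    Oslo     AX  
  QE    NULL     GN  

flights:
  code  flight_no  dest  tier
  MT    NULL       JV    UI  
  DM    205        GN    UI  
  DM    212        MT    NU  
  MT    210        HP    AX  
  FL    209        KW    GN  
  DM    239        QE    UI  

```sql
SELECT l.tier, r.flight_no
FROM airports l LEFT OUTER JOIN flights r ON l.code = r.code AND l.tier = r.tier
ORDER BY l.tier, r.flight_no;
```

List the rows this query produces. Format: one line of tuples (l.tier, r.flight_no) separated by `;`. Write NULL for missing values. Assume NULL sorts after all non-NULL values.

(AX, 210); (AX, 210); (AX, NULL); (AX, NULL); (GN, NULL); (NU, NULL); (UI, NULL)

LEFT JOIN keeps every row from `airports`; unmatched rows get NULL for `flights`'s columns.
Matching on l.code = r.code AND l.tier = r.tier. A NULL in a compared column never satisfies the condition.
Matched pairs: 2; unmatched l rows kept: 5.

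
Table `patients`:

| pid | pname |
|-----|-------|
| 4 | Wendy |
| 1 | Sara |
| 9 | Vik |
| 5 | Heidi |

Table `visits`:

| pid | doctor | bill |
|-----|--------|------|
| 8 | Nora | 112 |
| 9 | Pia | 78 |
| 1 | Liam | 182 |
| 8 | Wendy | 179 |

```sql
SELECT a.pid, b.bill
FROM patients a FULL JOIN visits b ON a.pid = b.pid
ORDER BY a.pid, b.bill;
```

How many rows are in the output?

FULL OUTER JOIN keeps every row from both sides; unmatched rows get NULL for the other side's columns.
Matching on a.pid = b.pid.
- a[0] pid=4 → no match; kept with NULLs on the b side.
- a[1] pid=1 → 1 match(es) in b → 1 row(s).
- a[2] pid=9 → 1 match(es) in b → 1 row(s).
- a[3] pid=5 → no match; kept with NULLs on the b side.
- plus 2 unmatched b row(s), each kept with NULL a columns.
Total: 2 matched + 4 padded = 6 rows.

6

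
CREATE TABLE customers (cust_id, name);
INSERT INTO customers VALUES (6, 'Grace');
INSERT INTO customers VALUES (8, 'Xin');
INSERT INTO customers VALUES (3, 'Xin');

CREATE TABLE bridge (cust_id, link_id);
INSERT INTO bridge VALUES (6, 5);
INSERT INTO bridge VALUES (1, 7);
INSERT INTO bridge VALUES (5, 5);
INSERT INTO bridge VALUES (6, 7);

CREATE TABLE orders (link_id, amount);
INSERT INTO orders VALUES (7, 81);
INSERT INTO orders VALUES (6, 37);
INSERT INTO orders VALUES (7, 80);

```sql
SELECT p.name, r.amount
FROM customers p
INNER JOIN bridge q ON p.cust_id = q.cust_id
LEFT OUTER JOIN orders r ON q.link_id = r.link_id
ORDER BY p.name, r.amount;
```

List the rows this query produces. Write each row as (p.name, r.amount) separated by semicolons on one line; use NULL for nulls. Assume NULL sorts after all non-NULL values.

(Grace, 80); (Grace, 81); (Grace, NULL)

Joins associate left-to-right: customers INNER JOIN bridge on cust_id gives 2 intermediate row(s).
Then LEFT JOIN `orders r` on link_id: each of those 2 rows is kept; rows whose q.link_id has no match in r get NULL for r's columns.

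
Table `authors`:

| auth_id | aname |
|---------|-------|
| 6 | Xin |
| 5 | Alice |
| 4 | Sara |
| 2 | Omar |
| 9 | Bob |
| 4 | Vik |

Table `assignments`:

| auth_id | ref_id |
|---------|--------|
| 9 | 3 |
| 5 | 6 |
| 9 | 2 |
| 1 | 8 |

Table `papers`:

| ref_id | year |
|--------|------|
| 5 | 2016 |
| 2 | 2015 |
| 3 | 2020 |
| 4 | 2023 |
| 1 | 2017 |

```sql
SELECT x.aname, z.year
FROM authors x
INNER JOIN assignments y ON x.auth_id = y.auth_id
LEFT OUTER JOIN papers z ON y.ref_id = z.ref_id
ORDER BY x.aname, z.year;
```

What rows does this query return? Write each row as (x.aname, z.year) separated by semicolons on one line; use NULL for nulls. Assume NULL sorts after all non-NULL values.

Joins associate left-to-right: authors INNER JOIN assignments on auth_id gives 3 intermediate row(s).
Then LEFT JOIN `papers z` on ref_id: each of those 3 rows is kept; rows whose y.ref_id has no match in z get NULL for z's columns.

(Alice, NULL); (Bob, 2015); (Bob, 2020)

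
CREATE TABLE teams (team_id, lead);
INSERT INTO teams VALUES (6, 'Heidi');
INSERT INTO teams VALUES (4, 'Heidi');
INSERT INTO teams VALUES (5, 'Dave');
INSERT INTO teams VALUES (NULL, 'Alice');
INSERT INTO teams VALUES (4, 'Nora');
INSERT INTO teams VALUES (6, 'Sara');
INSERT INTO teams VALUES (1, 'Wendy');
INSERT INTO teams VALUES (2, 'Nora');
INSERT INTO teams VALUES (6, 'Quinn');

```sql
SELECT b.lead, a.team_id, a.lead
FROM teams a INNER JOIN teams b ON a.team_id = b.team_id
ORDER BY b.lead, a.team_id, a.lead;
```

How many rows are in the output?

16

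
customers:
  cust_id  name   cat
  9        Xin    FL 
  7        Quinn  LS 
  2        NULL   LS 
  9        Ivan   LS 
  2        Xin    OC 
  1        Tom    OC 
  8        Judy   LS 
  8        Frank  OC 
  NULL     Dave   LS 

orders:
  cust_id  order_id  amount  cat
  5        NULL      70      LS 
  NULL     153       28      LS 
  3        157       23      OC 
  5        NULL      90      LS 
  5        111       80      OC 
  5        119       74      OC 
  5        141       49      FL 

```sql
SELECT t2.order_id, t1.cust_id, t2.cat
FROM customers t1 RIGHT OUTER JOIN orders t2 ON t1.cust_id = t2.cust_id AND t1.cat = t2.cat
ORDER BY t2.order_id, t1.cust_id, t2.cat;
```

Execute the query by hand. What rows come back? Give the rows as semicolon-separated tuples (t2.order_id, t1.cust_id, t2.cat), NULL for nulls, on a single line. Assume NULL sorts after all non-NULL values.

RIGHT JOIN keeps every row from `orders`; unmatched rows get NULL for `customers`'s columns.
Matching on t1.cust_id = t2.cust_id AND t1.cat = t2.cat. A NULL in a compared column never satisfies the condition.
- t1[0] cust_id=9, cat=FL → no match.
- t1[1] cust_id=7, cat=LS → no match.
- t1[2] cust_id=2, cat=LS → no match.
- t1[3] cust_id=9, cat=LS → no match.
- t1[4] cust_id=2, cat=OC → no match.
- t1[5] cust_id=1, cat=OC → no match.
- t1[6] cust_id=8, cat=LS → no match.
- t1[7] cust_id=8, cat=OC → no match.
- t1[8] cust_id=NULL, cat=LS → no match.
- 7 t2 row(s) had no t1 match → kept, t1 columns NULL.
After projecting and ordering:
t2.order_id | t1.cust_id | t2.cat
111 | NULL | OC
119 | NULL | OC
141 | NULL | FL
153 | NULL | LS
157 | NULL | OC
NULL | NULL | LS
NULL | NULL | LS

(111, NULL, OC); (119, NULL, OC); (141, NULL, FL); (153, NULL, LS); (157, NULL, OC); (NULL, NULL, LS); (NULL, NULL, LS)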